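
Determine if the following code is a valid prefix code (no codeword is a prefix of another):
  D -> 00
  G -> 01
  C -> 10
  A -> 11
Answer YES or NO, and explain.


Checking each pair (does one codeword prefix another?):
  D='00' vs G='01': no prefix
  D='00' vs C='10': no prefix
  D='00' vs A='11': no prefix
  G='01' vs D='00': no prefix
  G='01' vs C='10': no prefix
  G='01' vs A='11': no prefix
  C='10' vs D='00': no prefix
  C='10' vs G='01': no prefix
  C='10' vs A='11': no prefix
  A='11' vs D='00': no prefix
  A='11' vs G='01': no prefix
  A='11' vs C='10': no prefix
No violation found over all pairs.

YES -- this is a valid prefix code. No codeword is a prefix of any other codeword.


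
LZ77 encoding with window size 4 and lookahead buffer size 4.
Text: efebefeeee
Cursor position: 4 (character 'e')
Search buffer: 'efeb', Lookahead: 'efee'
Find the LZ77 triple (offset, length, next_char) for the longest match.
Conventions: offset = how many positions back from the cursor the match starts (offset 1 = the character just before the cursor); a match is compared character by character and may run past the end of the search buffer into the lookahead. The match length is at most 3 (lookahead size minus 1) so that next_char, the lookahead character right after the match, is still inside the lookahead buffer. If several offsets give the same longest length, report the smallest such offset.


Try each offset into the search buffer:
  offset=1 (pos 3, char 'b'): match length 0
  offset=2 (pos 2, char 'e'): match length 1
  offset=3 (pos 1, char 'f'): match length 0
  offset=4 (pos 0, char 'e'): match length 3
Longest match has length 3 at offset 4.
next_char = character at position 4 + 3 = 7 -> 'e'

Best match: offset=4, length=3 (matching 'efe' starting at position 0)
LZ77 triple: (4, 3, 'e')


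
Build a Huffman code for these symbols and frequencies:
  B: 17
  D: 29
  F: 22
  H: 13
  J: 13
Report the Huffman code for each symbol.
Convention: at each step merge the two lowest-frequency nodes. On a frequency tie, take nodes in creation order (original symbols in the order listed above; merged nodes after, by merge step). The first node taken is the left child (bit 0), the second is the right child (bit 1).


Huffman tree construction:
Step 1: Merge H(13) + J(13) = 26
Step 2: Merge B(17) + F(22) = 39
Step 3: Merge (H+J)(26) + D(29) = 55
Step 4: Merge (B+F)(39) + ((H+J)+D)(55) = 94
Read each symbol's code off the tree from the root (left child = 0, right child = 1).

Codes:
  B: 00 (length 2)
  D: 11 (length 2)
  F: 01 (length 2)
  H: 100 (length 3)
  J: 101 (length 3)
Average code length: 214/94 = 2.2766 bits/symbol


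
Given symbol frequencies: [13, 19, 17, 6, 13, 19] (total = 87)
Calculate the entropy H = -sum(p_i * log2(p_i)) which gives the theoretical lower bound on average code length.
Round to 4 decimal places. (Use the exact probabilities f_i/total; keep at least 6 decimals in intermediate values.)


Per-symbol terms -p_i * log2(p_i) with p_i = f_i/87:
  p = 13/87 = 0.149425: log2(p) = -2.742504, -p*log2(p) = 0.409799
  p = 19/87 = 0.218391: log2(p) = -2.195016, -p*log2(p) = 0.479371
  p = 17/87 = 0.195402: log2(p) = -2.355481, -p*log2(p) = 0.460266
  p = 6/87 = 0.068966: log2(p) = -3.857981, -p*log2(p) = 0.266068
  p = 13/87 = 0.149425: log2(p) = -2.742504, -p*log2(p) = 0.409799
  p = 19/87 = 0.218391: log2(p) = -2.195016, -p*log2(p) = 0.479371
H = 0.409799 + 0.479371 + 0.460266 + 0.266068 + 0.409799 + 0.479371 = 2.504674

H = 2.5047 bits/symbol


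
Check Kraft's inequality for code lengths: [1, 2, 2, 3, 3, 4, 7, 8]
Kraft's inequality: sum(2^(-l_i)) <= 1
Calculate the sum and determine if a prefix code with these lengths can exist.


Sum = 2^(-1) + 2^(-2) + 2^(-2) + 2^(-3) + 2^(-3) + 2^(-4) + 2^(-7) + 2^(-8)
    = 0.5 + 0.25 + 0.25 + 0.125 + 0.125 + 0.0625 + 0.0078125 + 0.00390625
    = 339/256 = 1.32421875
Since 1.32421875 > 1, Kraft's inequality is NOT satisfied.
A prefix code with these lengths CANNOT exist.

Kraft sum = 1.32421875. Not satisfied.


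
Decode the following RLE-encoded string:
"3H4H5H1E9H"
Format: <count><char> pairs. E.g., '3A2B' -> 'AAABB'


Expanding each <count><char> pair:
  3H -> 'HHH'
  4H -> 'HHHH'
  5H -> 'HHHHH'
  1E -> 'E'
  9H -> 'HHHHHHHHH'

Decoded = HHHHHHHHHHHHEHHHHHHHHH


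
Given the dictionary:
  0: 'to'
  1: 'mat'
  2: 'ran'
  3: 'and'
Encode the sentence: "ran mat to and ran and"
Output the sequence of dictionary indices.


Look up each word in the dictionary:
  'ran' -> 2
  'mat' -> 1
  'to' -> 0
  'and' -> 3
  'ran' -> 2
  'and' -> 3

Encoded: [2, 1, 0, 3, 2, 3]


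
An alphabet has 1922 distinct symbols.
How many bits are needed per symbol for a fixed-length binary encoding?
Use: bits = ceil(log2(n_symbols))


log2(1922) = 10.9084
Bracket: 2^10 = 1024 < 1922 <= 2^11 = 2048
So ceil(log2(1922)) = 11

bits = ceil(log2(1922)) = ceil(10.9084) = 11 bits


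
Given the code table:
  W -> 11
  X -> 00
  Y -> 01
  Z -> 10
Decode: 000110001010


Decoding:
00 -> X
01 -> Y
10 -> Z
00 -> X
10 -> Z
10 -> Z


Result: XYZXZZ


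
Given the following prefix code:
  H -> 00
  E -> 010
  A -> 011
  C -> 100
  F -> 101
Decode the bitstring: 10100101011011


Decoding step by step:
Bits 101 -> F
Bits 00 -> H
Bits 101 -> F
Bits 011 -> A
Bits 011 -> A


Decoded message: FHFAA


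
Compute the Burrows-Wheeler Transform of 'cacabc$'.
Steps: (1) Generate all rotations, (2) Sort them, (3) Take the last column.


Rotations (sorted):
  0: $cacabc -> last char: c
  1: abc$cac -> last char: c
  2: acabc$c -> last char: c
  3: bc$caca -> last char: a
  4: c$cacab -> last char: b
  5: cabc$ca -> last char: a
  6: cacabc$ -> last char: $


BWT = cccaba$


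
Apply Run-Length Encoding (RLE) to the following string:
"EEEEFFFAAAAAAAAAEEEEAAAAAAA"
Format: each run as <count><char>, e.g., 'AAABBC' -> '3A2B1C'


Scanning runs left to right:
  i=0: run of 'E' x 4 -> '4E'
  i=4: run of 'F' x 3 -> '3F'
  i=7: run of 'A' x 9 -> '9A'
  i=16: run of 'E' x 4 -> '4E'
  i=20: run of 'A' x 7 -> '7A'

RLE = 4E3F9A4E7A


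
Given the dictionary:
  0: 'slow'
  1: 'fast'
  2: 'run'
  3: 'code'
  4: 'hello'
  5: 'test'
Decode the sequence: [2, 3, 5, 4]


Look up each index in the dictionary:
  2 -> 'run'
  3 -> 'code'
  5 -> 'test'
  4 -> 'hello'

Decoded: "run code test hello"


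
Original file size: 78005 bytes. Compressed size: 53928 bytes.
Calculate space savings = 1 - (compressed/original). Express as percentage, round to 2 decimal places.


ratio = compressed/original = 53928/78005 = 0.69134
savings = 1 - ratio = 1 - 0.69134 = 0.30866
as a percentage: 0.30866 * 100 = 30.87%

Space savings = 1 - 53928/78005 = 30.87%


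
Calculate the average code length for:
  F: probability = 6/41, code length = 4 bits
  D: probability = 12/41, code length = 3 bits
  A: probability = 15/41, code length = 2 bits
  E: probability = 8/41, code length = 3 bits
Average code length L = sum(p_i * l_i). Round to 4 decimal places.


Weighted contributions p_i * l_i:
  F: (6/41) * 4 = 24/41
  D: (12/41) * 3 = 36/41
  A: (15/41) * 2 = 30/41
  E: (8/41) * 3 = 24/41
Sum = (24 + 36 + 30 + 24)/41 = 114/41

L = 114/41 = 2.7805 bits/symbol


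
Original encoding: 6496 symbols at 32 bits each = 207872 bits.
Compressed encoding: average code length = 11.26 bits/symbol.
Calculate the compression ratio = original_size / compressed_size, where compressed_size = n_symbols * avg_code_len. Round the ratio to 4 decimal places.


original_size = n_symbols * orig_bits = 6496 * 32 = 207872 bits
compressed_size = n_symbols * avg_code_len = 6496 * 11.26 = 73144.96 bits
ratio = original_size / compressed_size = 207872 / 73144.96 = 2.8419

Compression ratio = 2.8419


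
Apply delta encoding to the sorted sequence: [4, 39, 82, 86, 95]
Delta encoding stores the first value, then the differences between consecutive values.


First value: 4
Deltas:
  39 - 4 = 35
  82 - 39 = 43
  86 - 82 = 4
  95 - 86 = 9


Delta encoded: [4, 35, 43, 4, 9]


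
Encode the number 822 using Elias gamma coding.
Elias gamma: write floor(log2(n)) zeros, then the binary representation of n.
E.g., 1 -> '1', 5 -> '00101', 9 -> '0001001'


num_bits = floor(log2(822)) + 1 = 10
leading_zeros = num_bits - 1 = 9
binary(822) = 1100110110

Elias gamma(822) = '000000000' + '1100110110' = 0000000001100110110 (19 bits)


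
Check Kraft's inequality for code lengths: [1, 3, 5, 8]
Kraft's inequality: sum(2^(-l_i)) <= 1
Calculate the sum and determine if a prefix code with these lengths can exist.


Sum = 2^(-1) + 2^(-3) + 2^(-5) + 2^(-8)
    = 0.5 + 0.125 + 0.03125 + 0.00390625
    = 169/256 = 0.66015625
Since 0.66015625 <= 1, Kraft's inequality IS satisfied.
A prefix code with these lengths CAN exist.

Kraft sum = 0.66015625. Satisfied.


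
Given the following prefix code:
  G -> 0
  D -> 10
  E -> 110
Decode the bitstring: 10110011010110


Decoding step by step:
Bits 10 -> D
Bits 110 -> E
Bits 0 -> G
Bits 110 -> E
Bits 10 -> D
Bits 110 -> E


Decoded message: DEGEDE


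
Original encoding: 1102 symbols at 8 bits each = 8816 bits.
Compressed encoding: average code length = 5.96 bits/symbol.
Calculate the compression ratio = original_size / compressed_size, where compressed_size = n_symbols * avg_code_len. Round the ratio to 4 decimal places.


original_size = n_symbols * orig_bits = 1102 * 8 = 8816 bits
compressed_size = n_symbols * avg_code_len = 1102 * 5.96 = 6567.92 bits
ratio = original_size / compressed_size = 8816 / 6567.92 = 1.3423

Compression ratio = 1.3423


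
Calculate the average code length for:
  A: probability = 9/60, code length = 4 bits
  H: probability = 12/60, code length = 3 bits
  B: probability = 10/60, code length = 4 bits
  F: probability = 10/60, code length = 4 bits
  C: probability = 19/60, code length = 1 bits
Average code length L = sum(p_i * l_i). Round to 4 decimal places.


Weighted contributions p_i * l_i:
  A: (9/60) * 4 = 36/60
  H: (12/60) * 3 = 36/60
  B: (10/60) * 4 = 40/60
  F: (10/60) * 4 = 40/60
  C: (19/60) * 1 = 19/60
Sum = (36 + 36 + 40 + 40 + 19)/60 = 171/60

L = 171/60 = 2.8500 bits/symbol


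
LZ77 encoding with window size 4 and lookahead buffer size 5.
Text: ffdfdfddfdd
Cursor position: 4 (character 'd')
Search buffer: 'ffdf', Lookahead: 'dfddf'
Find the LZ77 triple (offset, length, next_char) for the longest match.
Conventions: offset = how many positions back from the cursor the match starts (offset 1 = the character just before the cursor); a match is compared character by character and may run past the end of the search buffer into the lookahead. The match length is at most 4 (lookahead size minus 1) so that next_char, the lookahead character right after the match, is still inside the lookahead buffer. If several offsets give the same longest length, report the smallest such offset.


Try each offset into the search buffer:
  offset=1 (pos 3, char 'f'): match length 0
  offset=2 (pos 2, char 'd'): match length 3
  offset=3 (pos 1, char 'f'): match length 0
  offset=4 (pos 0, char 'f'): match length 0
Longest match has length 3 at offset 2.
next_char = character at position 4 + 3 = 7 -> 'd'

Best match: offset=2, length=3 (matching 'dfd' starting at position 2)
LZ77 triple: (2, 3, 'd')


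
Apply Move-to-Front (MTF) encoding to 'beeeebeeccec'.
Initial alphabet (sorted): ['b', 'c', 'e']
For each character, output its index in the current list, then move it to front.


MTF encoding:
'b': index 0 in ['b', 'c', 'e'] -> ['b', 'c', 'e']
'e': index 2 in ['b', 'c', 'e'] -> ['e', 'b', 'c']
'e': index 0 in ['e', 'b', 'c'] -> ['e', 'b', 'c']
'e': index 0 in ['e', 'b', 'c'] -> ['e', 'b', 'c']
'e': index 0 in ['e', 'b', 'c'] -> ['e', 'b', 'c']
'b': index 1 in ['e', 'b', 'c'] -> ['b', 'e', 'c']
'e': index 1 in ['b', 'e', 'c'] -> ['e', 'b', 'c']
'e': index 0 in ['e', 'b', 'c'] -> ['e', 'b', 'c']
'c': index 2 in ['e', 'b', 'c'] -> ['c', 'e', 'b']
'c': index 0 in ['c', 'e', 'b'] -> ['c', 'e', 'b']
'e': index 1 in ['c', 'e', 'b'] -> ['e', 'c', 'b']
'c': index 1 in ['e', 'c', 'b'] -> ['c', 'e', 'b']


Output: [0, 2, 0, 0, 0, 1, 1, 0, 2, 0, 1, 1]


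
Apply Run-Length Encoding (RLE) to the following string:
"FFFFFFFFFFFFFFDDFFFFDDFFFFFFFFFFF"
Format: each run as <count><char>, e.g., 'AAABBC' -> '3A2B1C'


Scanning runs left to right:
  i=0: run of 'F' x 14 -> '14F'
  i=14: run of 'D' x 2 -> '2D'
  i=16: run of 'F' x 4 -> '4F'
  i=20: run of 'D' x 2 -> '2D'
  i=22: run of 'F' x 11 -> '11F'

RLE = 14F2D4F2D11F


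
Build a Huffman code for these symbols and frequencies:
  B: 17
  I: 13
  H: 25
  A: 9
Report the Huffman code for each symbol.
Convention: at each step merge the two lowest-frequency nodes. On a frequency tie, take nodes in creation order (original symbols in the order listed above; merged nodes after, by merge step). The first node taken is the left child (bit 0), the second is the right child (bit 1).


Huffman tree construction:
Step 1: Merge A(9) + I(13) = 22
Step 2: Merge B(17) + (A+I)(22) = 39
Step 3: Merge H(25) + (B+(A+I))(39) = 64
Read each symbol's code off the tree from the root (left child = 0, right child = 1).

Codes:
  B: 10 (length 2)
  I: 111 (length 3)
  H: 0 (length 1)
  A: 110 (length 3)
Average code length: 125/64 = 1.9531 bits/symbol


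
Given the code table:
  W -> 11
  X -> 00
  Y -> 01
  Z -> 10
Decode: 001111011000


Decoding:
00 -> X
11 -> W
11 -> W
01 -> Y
10 -> Z
00 -> X


Result: XWWYZX


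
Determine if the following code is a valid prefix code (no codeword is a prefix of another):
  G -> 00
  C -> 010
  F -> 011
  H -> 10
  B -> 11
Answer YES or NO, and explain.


Checking each pair (does one codeword prefix another?):
  G='00' vs C='010': no prefix
  G='00' vs F='011': no prefix
  G='00' vs H='10': no prefix
  G='00' vs B='11': no prefix
  C='010' vs G='00': no prefix
  C='010' vs F='011': no prefix
  C='010' vs H='10': no prefix
  C='010' vs B='11': no prefix
  F='011' vs G='00': no prefix
  F='011' vs C='010': no prefix
  F='011' vs H='10': no prefix
  F='011' vs B='11': no prefix
  H='10' vs G='00': no prefix
  H='10' vs C='010': no prefix
  H='10' vs F='011': no prefix
  H='10' vs B='11': no prefix
  B='11' vs G='00': no prefix
  B='11' vs C='010': no prefix
  B='11' vs F='011': no prefix
  B='11' vs H='10': no prefix
No violation found over all pairs.

YES -- this is a valid prefix code. No codeword is a prefix of any other codeword.


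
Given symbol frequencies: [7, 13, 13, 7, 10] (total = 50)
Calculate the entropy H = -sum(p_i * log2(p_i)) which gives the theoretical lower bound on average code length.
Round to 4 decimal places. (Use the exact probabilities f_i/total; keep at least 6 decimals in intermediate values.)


Per-symbol terms -p_i * log2(p_i) with p_i = f_i/50:
  p = 7/50 = 0.140000: log2(p) = -2.836501, -p*log2(p) = 0.397110
  p = 13/50 = 0.260000: log2(p) = -1.943416, -p*log2(p) = 0.505288
  p = 13/50 = 0.260000: log2(p) = -1.943416, -p*log2(p) = 0.505288
  p = 7/50 = 0.140000: log2(p) = -2.836501, -p*log2(p) = 0.397110
  p = 10/50 = 0.200000: log2(p) = -2.321928, -p*log2(p) = 0.464386
H = 0.397110 + 0.505288 + 0.505288 + 0.397110 + 0.464386 = 2.269182

H = 2.2692 bits/symbol


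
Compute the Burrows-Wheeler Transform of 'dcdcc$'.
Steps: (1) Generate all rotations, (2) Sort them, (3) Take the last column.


Rotations (sorted):
  0: $dcdcc -> last char: c
  1: c$dcdc -> last char: c
  2: cc$dcd -> last char: d
  3: cdcc$d -> last char: d
  4: dcc$dc -> last char: c
  5: dcdcc$ -> last char: $


BWT = ccddc$


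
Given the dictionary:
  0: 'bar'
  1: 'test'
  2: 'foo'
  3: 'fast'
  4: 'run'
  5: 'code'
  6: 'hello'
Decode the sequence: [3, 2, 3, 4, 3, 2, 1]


Look up each index in the dictionary:
  3 -> 'fast'
  2 -> 'foo'
  3 -> 'fast'
  4 -> 'run'
  3 -> 'fast'
  2 -> 'foo'
  1 -> 'test'

Decoded: "fast foo fast run fast foo test"


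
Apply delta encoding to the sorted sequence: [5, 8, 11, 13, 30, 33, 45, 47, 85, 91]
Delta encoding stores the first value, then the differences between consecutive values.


First value: 5
Deltas:
  8 - 5 = 3
  11 - 8 = 3
  13 - 11 = 2
  30 - 13 = 17
  33 - 30 = 3
  45 - 33 = 12
  47 - 45 = 2
  85 - 47 = 38
  91 - 85 = 6


Delta encoded: [5, 3, 3, 2, 17, 3, 12, 2, 38, 6]


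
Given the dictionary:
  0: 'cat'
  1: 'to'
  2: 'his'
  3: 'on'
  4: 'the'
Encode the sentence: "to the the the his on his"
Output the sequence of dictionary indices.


Look up each word in the dictionary:
  'to' -> 1
  'the' -> 4
  'the' -> 4
  'the' -> 4
  'his' -> 2
  'on' -> 3
  'his' -> 2

Encoded: [1, 4, 4, 4, 2, 3, 2]


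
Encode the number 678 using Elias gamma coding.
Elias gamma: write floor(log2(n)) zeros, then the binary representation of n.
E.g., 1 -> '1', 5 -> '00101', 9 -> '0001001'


num_bits = floor(log2(678)) + 1 = 10
leading_zeros = num_bits - 1 = 9
binary(678) = 1010100110

Elias gamma(678) = '000000000' + '1010100110' = 0000000001010100110 (19 bits)


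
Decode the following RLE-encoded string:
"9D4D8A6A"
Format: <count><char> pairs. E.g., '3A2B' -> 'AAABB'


Expanding each <count><char> pair:
  9D -> 'DDDDDDDDD'
  4D -> 'DDDD'
  8A -> 'AAAAAAAA'
  6A -> 'AAAAAA'

Decoded = DDDDDDDDDDDDDAAAAAAAAAAAAAA


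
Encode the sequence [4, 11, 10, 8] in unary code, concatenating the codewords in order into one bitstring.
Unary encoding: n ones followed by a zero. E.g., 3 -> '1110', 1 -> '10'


Encode each number as n ones followed by a terminating 0:
  4 -> 11110 (5 bits)
  11 -> 111111111110 (12 bits)
  10 -> 11111111110 (11 bits)
  8 -> 111111110 (9 bits)
Total length = 5 + 12 + 11 + 9 = 37 bits.

Unary([4, 11, 10, 8]) = 1111011111111111011111111110111111110 (37 bits)


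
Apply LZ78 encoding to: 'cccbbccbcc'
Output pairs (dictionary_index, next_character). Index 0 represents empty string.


LZ78 encoding steps:
Dictionary: {0: ''}
Step 1: w='' (idx 0), next='c' -> output (0, 'c'), add 'c' as idx 1
Step 2: w='c' (idx 1), next='c' -> output (1, 'c'), add 'cc' as idx 2
Step 3: w='' (idx 0), next='b' -> output (0, 'b'), add 'b' as idx 3
Step 4: w='b' (idx 3), next='c' -> output (3, 'c'), add 'bc' as idx 4
Step 5: w='c' (idx 1), next='b' -> output (1, 'b'), add 'cb' as idx 5
Step 6: w='cc' (idx 2), end of input -> output (2, '')


Encoded: [(0, 'c'), (1, 'c'), (0, 'b'), (3, 'c'), (1, 'b'), (2, '')]


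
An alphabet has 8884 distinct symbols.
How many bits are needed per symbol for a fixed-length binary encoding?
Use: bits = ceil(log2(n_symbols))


log2(8884) = 13.117
Bracket: 2^13 = 8192 < 8884 <= 2^14 = 16384
So ceil(log2(8884)) = 14

bits = ceil(log2(8884)) = ceil(13.117) = 14 bits


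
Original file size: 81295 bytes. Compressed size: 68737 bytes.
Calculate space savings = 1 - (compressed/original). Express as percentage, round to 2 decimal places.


ratio = compressed/original = 68737/81295 = 0.845526
savings = 1 - ratio = 1 - 0.845526 = 0.154474
as a percentage: 0.154474 * 100 = 15.45%

Space savings = 1 - 68737/81295 = 15.45%


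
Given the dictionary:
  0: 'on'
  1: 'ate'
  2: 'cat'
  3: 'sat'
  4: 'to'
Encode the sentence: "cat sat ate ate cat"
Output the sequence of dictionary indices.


Look up each word in the dictionary:
  'cat' -> 2
  'sat' -> 3
  'ate' -> 1
  'ate' -> 1
  'cat' -> 2

Encoded: [2, 3, 1, 1, 2]


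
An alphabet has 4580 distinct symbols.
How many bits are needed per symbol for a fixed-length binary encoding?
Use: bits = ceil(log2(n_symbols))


log2(4580) = 12.1611
Bracket: 2^12 = 4096 < 4580 <= 2^13 = 8192
So ceil(log2(4580)) = 13

bits = ceil(log2(4580)) = ceil(12.1611) = 13 bits


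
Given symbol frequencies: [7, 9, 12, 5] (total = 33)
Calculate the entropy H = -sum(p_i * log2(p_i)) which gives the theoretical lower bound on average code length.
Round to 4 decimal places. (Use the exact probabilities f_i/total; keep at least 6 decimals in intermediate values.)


Per-symbol terms -p_i * log2(p_i) with p_i = f_i/33:
  p = 7/33 = 0.212121: log2(p) = -2.237039, -p*log2(p) = 0.474523
  p = 9/33 = 0.272727: log2(p) = -1.874469, -p*log2(p) = 0.511219
  p = 12/33 = 0.363636: log2(p) = -1.459432, -p*log2(p) = 0.530702
  p = 5/33 = 0.151515: log2(p) = -2.722466, -p*log2(p) = 0.412495
H = 0.474523 + 0.511219 + 0.530702 + 0.412495 = 1.928939

H = 1.9289 bits/symbol


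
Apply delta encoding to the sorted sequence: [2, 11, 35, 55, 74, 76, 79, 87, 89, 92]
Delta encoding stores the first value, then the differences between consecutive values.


First value: 2
Deltas:
  11 - 2 = 9
  35 - 11 = 24
  55 - 35 = 20
  74 - 55 = 19
  76 - 74 = 2
  79 - 76 = 3
  87 - 79 = 8
  89 - 87 = 2
  92 - 89 = 3


Delta encoded: [2, 9, 24, 20, 19, 2, 3, 8, 2, 3]


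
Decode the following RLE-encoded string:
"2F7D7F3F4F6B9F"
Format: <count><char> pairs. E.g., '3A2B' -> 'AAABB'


Expanding each <count><char> pair:
  2F -> 'FF'
  7D -> 'DDDDDDD'
  7F -> 'FFFFFFF'
  3F -> 'FFF'
  4F -> 'FFFF'
  6B -> 'BBBBBB'
  9F -> 'FFFFFFFFF'

Decoded = FFDDDDDDDFFFFFFFFFFFFFFBBBBBBFFFFFFFFF


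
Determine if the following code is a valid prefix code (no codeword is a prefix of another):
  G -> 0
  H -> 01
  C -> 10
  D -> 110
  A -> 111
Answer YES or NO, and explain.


Checking each pair (does one codeword prefix another?):
  G='0' vs H='01': prefix -- VIOLATION

NO -- this is NOT a valid prefix code. G (0) is a prefix of H (01).


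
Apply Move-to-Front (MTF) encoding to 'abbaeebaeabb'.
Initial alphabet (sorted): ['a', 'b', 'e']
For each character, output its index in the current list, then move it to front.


MTF encoding:
'a': index 0 in ['a', 'b', 'e'] -> ['a', 'b', 'e']
'b': index 1 in ['a', 'b', 'e'] -> ['b', 'a', 'e']
'b': index 0 in ['b', 'a', 'e'] -> ['b', 'a', 'e']
'a': index 1 in ['b', 'a', 'e'] -> ['a', 'b', 'e']
'e': index 2 in ['a', 'b', 'e'] -> ['e', 'a', 'b']
'e': index 0 in ['e', 'a', 'b'] -> ['e', 'a', 'b']
'b': index 2 in ['e', 'a', 'b'] -> ['b', 'e', 'a']
'a': index 2 in ['b', 'e', 'a'] -> ['a', 'b', 'e']
'e': index 2 in ['a', 'b', 'e'] -> ['e', 'a', 'b']
'a': index 1 in ['e', 'a', 'b'] -> ['a', 'e', 'b']
'b': index 2 in ['a', 'e', 'b'] -> ['b', 'a', 'e']
'b': index 0 in ['b', 'a', 'e'] -> ['b', 'a', 'e']


Output: [0, 1, 0, 1, 2, 0, 2, 2, 2, 1, 2, 0]


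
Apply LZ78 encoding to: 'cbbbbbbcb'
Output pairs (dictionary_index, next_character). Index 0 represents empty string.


LZ78 encoding steps:
Dictionary: {0: ''}
Step 1: w='' (idx 0), next='c' -> output (0, 'c'), add 'c' as idx 1
Step 2: w='' (idx 0), next='b' -> output (0, 'b'), add 'b' as idx 2
Step 3: w='b' (idx 2), next='b' -> output (2, 'b'), add 'bb' as idx 3
Step 4: w='bb' (idx 3), next='b' -> output (3, 'b'), add 'bbb' as idx 4
Step 5: w='c' (idx 1), next='b' -> output (1, 'b'), add 'cb' as idx 5


Encoded: [(0, 'c'), (0, 'b'), (2, 'b'), (3, 'b'), (1, 'b')]


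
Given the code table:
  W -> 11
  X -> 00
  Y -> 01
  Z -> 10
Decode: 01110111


Decoding:
01 -> Y
11 -> W
01 -> Y
11 -> W


Result: YWYW


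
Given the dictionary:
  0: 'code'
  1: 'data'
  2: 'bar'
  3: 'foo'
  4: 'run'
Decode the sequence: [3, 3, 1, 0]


Look up each index in the dictionary:
  3 -> 'foo'
  3 -> 'foo'
  1 -> 'data'
  0 -> 'code'

Decoded: "foo foo data code"


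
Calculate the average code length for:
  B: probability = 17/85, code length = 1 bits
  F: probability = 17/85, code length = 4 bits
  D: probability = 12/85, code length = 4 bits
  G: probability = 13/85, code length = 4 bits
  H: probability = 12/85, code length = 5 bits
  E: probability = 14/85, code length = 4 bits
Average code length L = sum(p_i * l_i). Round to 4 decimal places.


Weighted contributions p_i * l_i:
  B: (17/85) * 1 = 17/85
  F: (17/85) * 4 = 68/85
  D: (12/85) * 4 = 48/85
  G: (13/85) * 4 = 52/85
  H: (12/85) * 5 = 60/85
  E: (14/85) * 4 = 56/85
Sum = (17 + 68 + 48 + 52 + 60 + 56)/85 = 301/85

L = 301/85 = 3.5412 bits/symbol


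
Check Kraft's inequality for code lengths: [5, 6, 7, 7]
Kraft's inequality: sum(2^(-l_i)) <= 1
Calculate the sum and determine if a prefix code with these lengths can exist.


Sum = 2^(-5) + 2^(-6) + 2^(-7) + 2^(-7)
    = 0.03125 + 0.015625 + 0.0078125 + 0.0078125
    = 8/128 = 0.0625
Since 0.0625 <= 1, Kraft's inequality IS satisfied.
A prefix code with these lengths CAN exist.

Kraft sum = 0.0625. Satisfied.


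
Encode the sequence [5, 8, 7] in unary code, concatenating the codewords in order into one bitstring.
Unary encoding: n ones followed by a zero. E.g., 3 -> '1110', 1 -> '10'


Encode each number as n ones followed by a terminating 0:
  5 -> 111110 (6 bits)
  8 -> 111111110 (9 bits)
  7 -> 11111110 (8 bits)
Total length = 6 + 9 + 8 = 23 bits.

Unary([5, 8, 7]) = 11111011111111011111110 (23 bits)


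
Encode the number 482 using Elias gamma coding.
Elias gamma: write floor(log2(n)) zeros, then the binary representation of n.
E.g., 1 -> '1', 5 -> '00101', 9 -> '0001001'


num_bits = floor(log2(482)) + 1 = 9
leading_zeros = num_bits - 1 = 8
binary(482) = 111100010

Elias gamma(482) = '00000000' + '111100010' = 00000000111100010 (17 bits)


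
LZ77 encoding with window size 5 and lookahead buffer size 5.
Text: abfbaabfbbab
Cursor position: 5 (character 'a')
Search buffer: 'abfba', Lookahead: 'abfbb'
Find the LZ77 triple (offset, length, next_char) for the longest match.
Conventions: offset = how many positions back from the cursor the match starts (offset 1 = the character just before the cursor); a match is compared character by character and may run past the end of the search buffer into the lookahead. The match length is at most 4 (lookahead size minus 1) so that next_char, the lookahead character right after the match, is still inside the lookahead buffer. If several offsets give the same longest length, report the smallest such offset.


Try each offset into the search buffer:
  offset=1 (pos 4, char 'a'): match length 1
  offset=2 (pos 3, char 'b'): match length 0
  offset=3 (pos 2, char 'f'): match length 0
  offset=4 (pos 1, char 'b'): match length 0
  offset=5 (pos 0, char 'a'): match length 4
Longest match has length 4 at offset 5.
next_char = character at position 5 + 4 = 9 -> 'b'

Best match: offset=5, length=4 (matching 'abfb' starting at position 0)
LZ77 triple: (5, 4, 'b')


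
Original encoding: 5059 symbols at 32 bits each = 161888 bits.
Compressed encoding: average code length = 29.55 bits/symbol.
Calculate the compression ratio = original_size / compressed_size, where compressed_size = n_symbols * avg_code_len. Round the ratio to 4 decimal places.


original_size = n_symbols * orig_bits = 5059 * 32 = 161888 bits
compressed_size = n_symbols * avg_code_len = 5059 * 29.55 = 149493.45 bits
ratio = original_size / compressed_size = 161888 / 149493.45 = 1.0829

Compression ratio = 1.0829


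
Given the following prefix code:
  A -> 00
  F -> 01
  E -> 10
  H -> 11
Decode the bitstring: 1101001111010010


Decoding step by step:
Bits 11 -> H
Bits 01 -> F
Bits 00 -> A
Bits 11 -> H
Bits 11 -> H
Bits 01 -> F
Bits 00 -> A
Bits 10 -> E


Decoded message: HFAHHFAE


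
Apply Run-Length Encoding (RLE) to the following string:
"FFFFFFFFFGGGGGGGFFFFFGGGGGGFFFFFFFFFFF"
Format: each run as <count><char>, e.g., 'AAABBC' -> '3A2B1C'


Scanning runs left to right:
  i=0: run of 'F' x 9 -> '9F'
  i=9: run of 'G' x 7 -> '7G'
  i=16: run of 'F' x 5 -> '5F'
  i=21: run of 'G' x 6 -> '6G'
  i=27: run of 'F' x 11 -> '11F'

RLE = 9F7G5F6G11F


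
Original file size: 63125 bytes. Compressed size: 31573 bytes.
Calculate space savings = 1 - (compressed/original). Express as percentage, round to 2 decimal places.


ratio = compressed/original = 31573/63125 = 0.500166
savings = 1 - ratio = 1 - 0.500166 = 0.499834
as a percentage: 0.499834 * 100 = 49.98%

Space savings = 1 - 31573/63125 = 49.98%


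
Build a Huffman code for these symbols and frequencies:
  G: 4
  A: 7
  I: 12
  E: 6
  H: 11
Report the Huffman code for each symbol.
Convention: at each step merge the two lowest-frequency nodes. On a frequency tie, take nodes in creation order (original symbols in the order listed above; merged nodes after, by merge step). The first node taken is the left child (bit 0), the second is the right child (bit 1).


Huffman tree construction:
Step 1: Merge G(4) + E(6) = 10
Step 2: Merge A(7) + (G+E)(10) = 17
Step 3: Merge H(11) + I(12) = 23
Step 4: Merge (A+(G+E))(17) + (H+I)(23) = 40
Read each symbol's code off the tree from the root (left child = 0, right child = 1).

Codes:
  G: 010 (length 3)
  A: 00 (length 2)
  I: 11 (length 2)
  E: 011 (length 3)
  H: 10 (length 2)
Average code length: 90/40 = 2.2500 bits/symbol


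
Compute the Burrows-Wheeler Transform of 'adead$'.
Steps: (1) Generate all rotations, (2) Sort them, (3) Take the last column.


Rotations (sorted):
  0: $adead -> last char: d
  1: ad$ade -> last char: e
  2: adead$ -> last char: $
  3: d$adea -> last char: a
  4: dead$a -> last char: a
  5: ead$ad -> last char: d


BWT = de$aad


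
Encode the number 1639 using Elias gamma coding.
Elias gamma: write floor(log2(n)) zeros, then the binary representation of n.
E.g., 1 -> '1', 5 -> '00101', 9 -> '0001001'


num_bits = floor(log2(1639)) + 1 = 11
leading_zeros = num_bits - 1 = 10
binary(1639) = 11001100111

Elias gamma(1639) = '0000000000' + '11001100111' = 000000000011001100111 (21 bits)


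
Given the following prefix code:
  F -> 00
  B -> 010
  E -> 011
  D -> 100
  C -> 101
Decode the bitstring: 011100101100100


Decoding step by step:
Bits 011 -> E
Bits 100 -> D
Bits 101 -> C
Bits 100 -> D
Bits 100 -> D


Decoded message: EDCDD


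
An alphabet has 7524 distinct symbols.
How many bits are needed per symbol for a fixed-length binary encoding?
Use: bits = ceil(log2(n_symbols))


log2(7524) = 12.8773
Bracket: 2^12 = 4096 < 7524 <= 2^13 = 8192
So ceil(log2(7524)) = 13

bits = ceil(log2(7524)) = ceil(12.8773) = 13 bits


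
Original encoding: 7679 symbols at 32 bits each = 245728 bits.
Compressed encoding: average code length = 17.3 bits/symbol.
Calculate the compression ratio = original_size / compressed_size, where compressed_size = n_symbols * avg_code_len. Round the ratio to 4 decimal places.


original_size = n_symbols * orig_bits = 7679 * 32 = 245728 bits
compressed_size = n_symbols * avg_code_len = 7679 * 17.3 = 132846.7 bits
ratio = original_size / compressed_size = 245728 / 132846.7 = 1.8497

Compression ratio = 1.8497


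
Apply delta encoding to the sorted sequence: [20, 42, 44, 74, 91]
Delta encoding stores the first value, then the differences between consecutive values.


First value: 20
Deltas:
  42 - 20 = 22
  44 - 42 = 2
  74 - 44 = 30
  91 - 74 = 17


Delta encoded: [20, 22, 2, 30, 17]


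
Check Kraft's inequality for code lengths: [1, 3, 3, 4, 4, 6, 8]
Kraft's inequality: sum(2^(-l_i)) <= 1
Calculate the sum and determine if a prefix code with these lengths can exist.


Sum = 2^(-1) + 2^(-3) + 2^(-3) + 2^(-4) + 2^(-4) + 2^(-6) + 2^(-8)
    = 0.5 + 0.125 + 0.125 + 0.0625 + 0.0625 + 0.015625 + 0.00390625
    = 229/256 = 0.89453125
Since 0.89453125 <= 1, Kraft's inequality IS satisfied.
A prefix code with these lengths CAN exist.

Kraft sum = 0.89453125. Satisfied.


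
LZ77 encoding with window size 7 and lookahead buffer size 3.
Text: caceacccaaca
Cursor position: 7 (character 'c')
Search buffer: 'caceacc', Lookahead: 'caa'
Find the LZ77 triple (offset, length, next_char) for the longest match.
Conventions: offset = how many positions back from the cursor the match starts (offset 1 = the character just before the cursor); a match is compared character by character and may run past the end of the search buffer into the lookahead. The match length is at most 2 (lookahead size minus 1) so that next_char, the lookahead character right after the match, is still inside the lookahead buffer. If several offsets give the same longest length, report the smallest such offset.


Try each offset into the search buffer:
  offset=1 (pos 6, char 'c'): match length 1
  offset=2 (pos 5, char 'c'): match length 1
  offset=3 (pos 4, char 'a'): match length 0
  offset=4 (pos 3, char 'e'): match length 0
  offset=5 (pos 2, char 'c'): match length 1
  offset=6 (pos 1, char 'a'): match length 0
  offset=7 (pos 0, char 'c'): match length 2
Longest match has length 2 at offset 7.
next_char = character at position 7 + 2 = 9 -> 'a'

Best match: offset=7, length=2 (matching 'ca' starting at position 0)
LZ77 triple: (7, 2, 'a')


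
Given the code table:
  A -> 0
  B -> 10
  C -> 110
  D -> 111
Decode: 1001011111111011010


Decoding:
10 -> B
0 -> A
10 -> B
111 -> D
111 -> D
110 -> C
110 -> C
10 -> B


Result: BABDDCCB


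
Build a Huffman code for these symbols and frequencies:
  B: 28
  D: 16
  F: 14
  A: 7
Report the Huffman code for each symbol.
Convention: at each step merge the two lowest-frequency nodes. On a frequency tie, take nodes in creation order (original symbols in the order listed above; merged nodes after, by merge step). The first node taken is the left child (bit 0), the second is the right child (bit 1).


Huffman tree construction:
Step 1: Merge A(7) + F(14) = 21
Step 2: Merge D(16) + (A+F)(21) = 37
Step 3: Merge B(28) + (D+(A+F))(37) = 65
Read each symbol's code off the tree from the root (left child = 0, right child = 1).

Codes:
  B: 0 (length 1)
  D: 10 (length 2)
  F: 111 (length 3)
  A: 110 (length 3)
Average code length: 123/65 = 1.8923 bits/symbol


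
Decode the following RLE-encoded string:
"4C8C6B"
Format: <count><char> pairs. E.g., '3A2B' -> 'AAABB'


Expanding each <count><char> pair:
  4C -> 'CCCC'
  8C -> 'CCCCCCCC'
  6B -> 'BBBBBB'

Decoded = CCCCCCCCCCCCBBBBBB


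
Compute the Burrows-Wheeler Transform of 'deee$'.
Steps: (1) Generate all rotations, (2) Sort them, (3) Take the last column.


Rotations (sorted):
  0: $deee -> last char: e
  1: deee$ -> last char: $
  2: e$dee -> last char: e
  3: ee$de -> last char: e
  4: eee$d -> last char: d


BWT = e$eed


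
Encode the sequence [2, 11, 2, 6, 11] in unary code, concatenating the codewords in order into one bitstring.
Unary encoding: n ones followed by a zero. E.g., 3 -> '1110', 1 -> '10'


Encode each number as n ones followed by a terminating 0:
  2 -> 110 (3 bits)
  11 -> 111111111110 (12 bits)
  2 -> 110 (3 bits)
  6 -> 1111110 (7 bits)
  11 -> 111111111110 (12 bits)
Total length = 3 + 12 + 3 + 7 + 12 = 37 bits.

Unary([2, 11, 2, 6, 11]) = 1101111111111101101111110111111111110 (37 bits)


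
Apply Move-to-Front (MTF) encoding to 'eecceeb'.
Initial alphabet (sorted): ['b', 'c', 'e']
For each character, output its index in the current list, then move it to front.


MTF encoding:
'e': index 2 in ['b', 'c', 'e'] -> ['e', 'b', 'c']
'e': index 0 in ['e', 'b', 'c'] -> ['e', 'b', 'c']
'c': index 2 in ['e', 'b', 'c'] -> ['c', 'e', 'b']
'c': index 0 in ['c', 'e', 'b'] -> ['c', 'e', 'b']
'e': index 1 in ['c', 'e', 'b'] -> ['e', 'c', 'b']
'e': index 0 in ['e', 'c', 'b'] -> ['e', 'c', 'b']
'b': index 2 in ['e', 'c', 'b'] -> ['b', 'e', 'c']


Output: [2, 0, 2, 0, 1, 0, 2]


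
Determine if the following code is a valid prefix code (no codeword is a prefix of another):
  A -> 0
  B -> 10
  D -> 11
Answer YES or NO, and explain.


Checking each pair (does one codeword prefix another?):
  A='0' vs B='10': no prefix
  A='0' vs D='11': no prefix
  B='10' vs A='0': no prefix
  B='10' vs D='11': no prefix
  D='11' vs A='0': no prefix
  D='11' vs B='10': no prefix
No violation found over all pairs.

YES -- this is a valid prefix code. No codeword is a prefix of any other codeword.


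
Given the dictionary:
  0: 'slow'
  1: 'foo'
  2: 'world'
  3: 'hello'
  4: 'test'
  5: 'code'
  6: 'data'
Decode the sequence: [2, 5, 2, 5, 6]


Look up each index in the dictionary:
  2 -> 'world'
  5 -> 'code'
  2 -> 'world'
  5 -> 'code'
  6 -> 'data'

Decoded: "world code world code data"


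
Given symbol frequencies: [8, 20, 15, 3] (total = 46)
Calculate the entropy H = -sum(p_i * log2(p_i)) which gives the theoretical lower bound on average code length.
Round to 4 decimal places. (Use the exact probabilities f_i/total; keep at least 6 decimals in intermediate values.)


Per-symbol terms -p_i * log2(p_i) with p_i = f_i/46:
  p = 8/46 = 0.173913: log2(p) = -2.523562, -p*log2(p) = 0.438880
  p = 20/46 = 0.434783: log2(p) = -1.201634, -p*log2(p) = 0.522450
  p = 15/46 = 0.326087: log2(p) = -1.616671, -p*log2(p) = 0.527175
  p = 3/46 = 0.065217: log2(p) = -3.938599, -p*log2(p) = 0.256865
H = 0.438880 + 0.522450 + 0.527175 + 0.256865 = 1.745370

H = 1.7454 bits/symbol


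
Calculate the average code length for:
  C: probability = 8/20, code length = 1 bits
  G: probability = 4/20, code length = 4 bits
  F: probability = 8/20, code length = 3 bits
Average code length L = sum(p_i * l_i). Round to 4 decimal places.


Weighted contributions p_i * l_i:
  C: (8/20) * 1 = 8/20
  G: (4/20) * 4 = 16/20
  F: (8/20) * 3 = 24/20
Sum = (8 + 16 + 24)/20 = 48/20

L = 48/20 = 2.4000 bits/symbol


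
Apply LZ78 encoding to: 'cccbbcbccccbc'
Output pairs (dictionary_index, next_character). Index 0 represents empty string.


LZ78 encoding steps:
Dictionary: {0: ''}
Step 1: w='' (idx 0), next='c' -> output (0, 'c'), add 'c' as idx 1
Step 2: w='c' (idx 1), next='c' -> output (1, 'c'), add 'cc' as idx 2
Step 3: w='' (idx 0), next='b' -> output (0, 'b'), add 'b' as idx 3
Step 4: w='b' (idx 3), next='c' -> output (3, 'c'), add 'bc' as idx 4
Step 5: w='bc' (idx 4), next='c' -> output (4, 'c'), add 'bcc' as idx 5
Step 6: w='cc' (idx 2), next='b' -> output (2, 'b'), add 'ccb' as idx 6
Step 7: w='c' (idx 1), end of input -> output (1, '')


Encoded: [(0, 'c'), (1, 'c'), (0, 'b'), (3, 'c'), (4, 'c'), (2, 'b'), (1, '')]


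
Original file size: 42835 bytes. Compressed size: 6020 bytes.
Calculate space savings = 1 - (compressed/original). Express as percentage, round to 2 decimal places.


ratio = compressed/original = 6020/42835 = 0.140539
savings = 1 - ratio = 1 - 0.140539 = 0.859461
as a percentage: 0.859461 * 100 = 85.95%

Space savings = 1 - 6020/42835 = 85.95%


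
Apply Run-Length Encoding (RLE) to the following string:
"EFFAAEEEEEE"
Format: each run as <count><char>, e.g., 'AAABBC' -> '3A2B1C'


Scanning runs left to right:
  i=0: run of 'E' x 1 -> '1E'
  i=1: run of 'F' x 2 -> '2F'
  i=3: run of 'A' x 2 -> '2A'
  i=5: run of 'E' x 6 -> '6E'

RLE = 1E2F2A6E


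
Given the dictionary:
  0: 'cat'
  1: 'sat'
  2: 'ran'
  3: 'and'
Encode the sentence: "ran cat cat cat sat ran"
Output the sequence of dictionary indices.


Look up each word in the dictionary:
  'ran' -> 2
  'cat' -> 0
  'cat' -> 0
  'cat' -> 0
  'sat' -> 1
  'ran' -> 2

Encoded: [2, 0, 0, 0, 1, 2]


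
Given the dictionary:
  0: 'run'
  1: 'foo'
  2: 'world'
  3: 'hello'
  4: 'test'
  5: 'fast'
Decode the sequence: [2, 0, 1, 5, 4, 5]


Look up each index in the dictionary:
  2 -> 'world'
  0 -> 'run'
  1 -> 'foo'
  5 -> 'fast'
  4 -> 'test'
  5 -> 'fast'

Decoded: "world run foo fast test fast"


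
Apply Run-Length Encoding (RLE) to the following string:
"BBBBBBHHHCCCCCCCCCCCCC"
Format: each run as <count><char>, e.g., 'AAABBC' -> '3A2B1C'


Scanning runs left to right:
  i=0: run of 'B' x 6 -> '6B'
  i=6: run of 'H' x 3 -> '3H'
  i=9: run of 'C' x 13 -> '13C'

RLE = 6B3H13C


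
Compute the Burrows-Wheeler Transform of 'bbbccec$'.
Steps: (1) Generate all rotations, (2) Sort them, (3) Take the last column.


Rotations (sorted):
  0: $bbbccec -> last char: c
  1: bbbccec$ -> last char: $
  2: bbccec$b -> last char: b
  3: bccec$bb -> last char: b
  4: c$bbbcce -> last char: e
  5: ccec$bbb -> last char: b
  6: cec$bbbc -> last char: c
  7: ec$bbbcc -> last char: c


BWT = c$bbebcc


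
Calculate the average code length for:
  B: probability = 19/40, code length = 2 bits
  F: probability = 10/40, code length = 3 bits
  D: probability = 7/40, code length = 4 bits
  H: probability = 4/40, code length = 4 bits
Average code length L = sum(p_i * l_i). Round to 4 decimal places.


Weighted contributions p_i * l_i:
  B: (19/40) * 2 = 38/40
  F: (10/40) * 3 = 30/40
  D: (7/40) * 4 = 28/40
  H: (4/40) * 4 = 16/40
Sum = (38 + 30 + 28 + 16)/40 = 112/40

L = 112/40 = 2.8000 bits/symbol


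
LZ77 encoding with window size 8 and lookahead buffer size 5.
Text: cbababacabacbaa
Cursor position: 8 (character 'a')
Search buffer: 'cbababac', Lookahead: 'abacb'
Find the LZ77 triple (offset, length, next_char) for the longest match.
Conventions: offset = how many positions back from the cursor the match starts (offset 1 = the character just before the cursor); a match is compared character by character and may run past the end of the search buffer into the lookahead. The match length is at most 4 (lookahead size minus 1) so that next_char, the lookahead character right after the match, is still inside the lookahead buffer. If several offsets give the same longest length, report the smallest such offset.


Try each offset into the search buffer:
  offset=1 (pos 7, char 'c'): match length 0
  offset=2 (pos 6, char 'a'): match length 1
  offset=3 (pos 5, char 'b'): match length 0
  offset=4 (pos 4, char 'a'): match length 4
  offset=5 (pos 3, char 'b'): match length 0
  offset=6 (pos 2, char 'a'): match length 3
  offset=7 (pos 1, char 'b'): match length 0
  offset=8 (pos 0, char 'c'): match length 0
Longest match has length 4 at offset 4.
next_char = character at position 8 + 4 = 12 -> 'b'

Best match: offset=4, length=4 (matching 'abac' starting at position 4)
LZ77 triple: (4, 4, 'b')
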